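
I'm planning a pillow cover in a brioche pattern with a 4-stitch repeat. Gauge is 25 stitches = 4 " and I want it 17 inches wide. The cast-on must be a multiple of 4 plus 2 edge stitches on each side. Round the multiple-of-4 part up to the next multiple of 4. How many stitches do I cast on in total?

Cast on 108 stitches.

25 / 4 = 6.25 sts per inch.
17 × 6.25 = 106.25 sts.
Less 4 edge sts → 102.25 for the repeat.
Next multiple of 4: 104.
Add back 4 edge sts → 108.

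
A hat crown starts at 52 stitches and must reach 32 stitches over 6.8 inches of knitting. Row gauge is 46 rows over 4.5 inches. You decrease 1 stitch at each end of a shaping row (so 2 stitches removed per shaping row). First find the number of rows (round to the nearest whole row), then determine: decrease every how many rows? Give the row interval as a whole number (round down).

Decrease every 7th row.

Rows = 6.8 × 10.222 = 69.5 → 70 rows.
Stitches to remove: 20 → 10 shaping rows (at 2 st each).
70 / 10 = 7.00 → every 7 rows.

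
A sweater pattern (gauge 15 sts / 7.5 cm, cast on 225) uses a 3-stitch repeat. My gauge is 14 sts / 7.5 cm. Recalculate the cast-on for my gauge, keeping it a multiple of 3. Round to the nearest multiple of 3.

225 × 14 / 15 = 210.00.
Nearest multiple of 3: 210.

CO 210 sts.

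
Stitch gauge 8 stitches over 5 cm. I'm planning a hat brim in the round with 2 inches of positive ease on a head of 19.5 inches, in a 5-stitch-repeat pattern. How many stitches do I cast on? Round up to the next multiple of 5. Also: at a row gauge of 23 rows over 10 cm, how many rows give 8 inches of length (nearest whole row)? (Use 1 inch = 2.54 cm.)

Cast on 90 stitches; work 47 rows.

Finished = 19.5 + 2 = 21.5 inches.
21.5 inches × 2.54 = 54.61 cm.
8/5 = 1.6 sts per cm; 54.61 × 1.6 = 87.38 sts.
Next multiple of 5 → 90.
8 inches = 20.32 cm; × 2.3 = 46.74 → 47 rows.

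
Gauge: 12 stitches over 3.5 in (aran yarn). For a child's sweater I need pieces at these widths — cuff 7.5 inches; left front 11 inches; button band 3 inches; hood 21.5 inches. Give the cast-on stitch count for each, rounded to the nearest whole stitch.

Rate = 12/3.5 = 3.429 sts per in.
cuff: 7.5 × 3.429 = 25.71 → 26.
left front: 11 × 3.429 = 37.71 → 38.
button band: 3 × 3.429 = 10.29 → 10.
hood: 21.5 × 3.429 = 73.71 → 74.

cuff 26; left front 38; button band 10; hood 74.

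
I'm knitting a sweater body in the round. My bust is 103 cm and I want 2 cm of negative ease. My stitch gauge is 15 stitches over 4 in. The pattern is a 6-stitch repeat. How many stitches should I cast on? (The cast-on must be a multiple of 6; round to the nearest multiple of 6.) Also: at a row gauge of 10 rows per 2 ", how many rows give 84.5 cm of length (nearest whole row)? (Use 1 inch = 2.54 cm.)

Finished = 103 − 2 = 101 cm.
101 cm × 1/2.54 = 39.76 inches.
15/4 = 3.75 sts per in; 39.76 × 3.75 = 149.11 sts.
Nearest multiple of 6 → 150.
84.5 cm = 33.27 inches; × 5 = 166.34 → 166 rows.

Cast on 150 stitches; work 166 rows.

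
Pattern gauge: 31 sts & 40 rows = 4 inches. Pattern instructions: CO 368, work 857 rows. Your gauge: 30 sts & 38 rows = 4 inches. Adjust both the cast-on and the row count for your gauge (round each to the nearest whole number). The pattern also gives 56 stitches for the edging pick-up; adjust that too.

Stitches: 368 × 30/31 = 356.13 → 356.
Rows: 857 × 38/40 = 814.15 → 814.
edging pick-up: 56 × 30/31 = 54.19 → 54.

Cast on 356 stitches; work 814 rows; edging pick-up 54 stitches.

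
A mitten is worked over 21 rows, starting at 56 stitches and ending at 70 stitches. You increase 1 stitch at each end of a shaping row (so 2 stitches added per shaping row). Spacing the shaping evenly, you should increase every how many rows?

Increase every 3rd row.

Stitches to add: |70 − 56| = 14.
Shaping rows needed: 14 / 2 = 7.
21 rows / 7 = every 3 rows.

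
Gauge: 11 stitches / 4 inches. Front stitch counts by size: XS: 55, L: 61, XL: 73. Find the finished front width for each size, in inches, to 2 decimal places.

11/4 = 2.75 sts per in.
XS: 55 / 2.75 = 20.000 → 20.00 in.
L: 61 / 2.75 = 22.182 → 22.18 in.
XL: 73 / 2.75 = 26.545 → 26.55 in.

XS 20.00 inches; L 22.18 inches; XL 26.55 inches.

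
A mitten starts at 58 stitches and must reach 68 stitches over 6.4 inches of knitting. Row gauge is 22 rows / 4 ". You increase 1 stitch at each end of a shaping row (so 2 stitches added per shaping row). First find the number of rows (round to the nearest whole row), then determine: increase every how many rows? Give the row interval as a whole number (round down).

Increase every 7th row.

Rows = 6.4 × 5.5 = 35.2 → 35 rows.
Stitches to add: 10 → 5 shaping rows (at 2 st each).
35 / 5 = 7.00 → every 7 rows.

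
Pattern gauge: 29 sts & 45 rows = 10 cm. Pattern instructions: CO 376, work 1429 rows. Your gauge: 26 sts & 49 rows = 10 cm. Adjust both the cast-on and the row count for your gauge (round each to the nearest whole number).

Stitches: 376 × 26/29 = 337.10 → 337.
Rows: 1429 × 49/45 = 1556.02 → 1556.

Cast on 337 stitches; work 1556 rows.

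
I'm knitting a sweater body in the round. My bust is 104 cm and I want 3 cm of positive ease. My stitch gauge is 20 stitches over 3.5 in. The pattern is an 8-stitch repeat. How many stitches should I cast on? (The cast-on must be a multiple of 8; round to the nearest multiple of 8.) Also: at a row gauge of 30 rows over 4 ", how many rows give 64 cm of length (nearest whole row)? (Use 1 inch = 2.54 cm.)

Finished = 104 + 3 = 107 cm.
107 cm × 1/2.54 = 42.13 inches.
20/3.5 = 5.714 sts per in; 42.13 × 5.714 = 240.72 sts.
Nearest multiple of 8 → 240.
64 cm = 25.20 inches; × 7.5 = 188.98 → 189 rows.

Cast on 240 stitches; work 189 rows.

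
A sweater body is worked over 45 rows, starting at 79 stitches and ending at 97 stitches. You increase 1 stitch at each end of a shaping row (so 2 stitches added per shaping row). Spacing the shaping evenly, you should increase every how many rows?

Stitches to add: |97 − 79| = 18.
Shaping rows needed: 18 / 2 = 9.
45 rows / 9 = every 5 rows.

Increase every 5th row.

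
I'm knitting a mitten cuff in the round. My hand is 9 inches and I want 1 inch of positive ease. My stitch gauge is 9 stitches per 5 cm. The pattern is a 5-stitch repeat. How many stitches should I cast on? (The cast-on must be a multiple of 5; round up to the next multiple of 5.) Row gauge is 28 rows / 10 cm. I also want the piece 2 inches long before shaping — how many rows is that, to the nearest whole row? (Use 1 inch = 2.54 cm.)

Cast on 50 stitches; work 14 rows.

Finished = 9 + 1 = 10 inches.
10 inches × 2.54 = 25.40 cm.
9/5 = 1.8 sts per cm; 25.40 × 1.8 = 45.72 sts.
Next multiple of 5 → 50.
2 inches = 5.08 cm; × 2.8 = 14.22 → 14 rows.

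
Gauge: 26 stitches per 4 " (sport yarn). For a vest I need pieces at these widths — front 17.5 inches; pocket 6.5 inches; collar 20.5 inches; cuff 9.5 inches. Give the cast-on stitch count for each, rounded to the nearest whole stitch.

front 114; pocket 42; collar 133; cuff 62.

Rate = 26/4 = 6.5 sts per in.
front: 17.5 × 6.5 = 113.75 → 114.
pocket: 6.5 × 6.5 = 42.25 → 42.
collar: 20.5 × 6.5 = 133.25 → 133.
cuff: 9.5 × 6.5 = 61.75 → 62.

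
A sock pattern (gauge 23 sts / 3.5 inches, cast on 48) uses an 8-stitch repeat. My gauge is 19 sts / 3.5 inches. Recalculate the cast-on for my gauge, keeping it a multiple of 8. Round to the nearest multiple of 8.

CO 40 sts.

48 × 19 / 23 = 39.65.
Nearest multiple of 8: 40.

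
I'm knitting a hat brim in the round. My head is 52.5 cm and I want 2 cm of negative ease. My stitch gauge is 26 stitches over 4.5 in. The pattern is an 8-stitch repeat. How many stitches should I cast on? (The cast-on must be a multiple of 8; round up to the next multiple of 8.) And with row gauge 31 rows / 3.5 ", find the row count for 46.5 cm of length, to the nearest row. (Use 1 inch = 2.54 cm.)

Cast on 120 stitches; work 162 rows.

Finished = 52.5 − 2 = 50.5 cm.
50.5 cm × 1/2.54 = 19.88 inches.
26/4.5 = 5.778 sts per in; 19.88 × 5.778 = 114.87 sts.
Next multiple of 8 → 120.
46.5 cm = 18.31 inches; × 8.857 = 162.15 → 162 rows.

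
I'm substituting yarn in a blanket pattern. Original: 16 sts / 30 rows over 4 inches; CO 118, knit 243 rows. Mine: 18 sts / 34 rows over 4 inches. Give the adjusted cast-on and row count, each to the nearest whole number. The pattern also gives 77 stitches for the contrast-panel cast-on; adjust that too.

Stitches: 118 × 18/16 = 132.75 → 133.
Rows: 243 × 34/30 = 275.40 → 275.
contrast-panel cast-on: 77 × 18/16 = 86.62 → 87.

Cast on 133 stitches; work 275 rows; contrast-panel cast-on 87 stitches.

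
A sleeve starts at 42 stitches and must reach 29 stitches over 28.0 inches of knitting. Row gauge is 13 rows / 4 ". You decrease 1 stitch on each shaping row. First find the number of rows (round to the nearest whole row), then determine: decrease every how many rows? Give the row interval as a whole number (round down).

Rows = 28.0 × 3.25 = 91.0 → 91 rows.
Stitches to remove: 13 → 13 shaping rows (at 1 st each).
91 / 13 = 7.00 → every 7 rows.

Decrease every 7th row.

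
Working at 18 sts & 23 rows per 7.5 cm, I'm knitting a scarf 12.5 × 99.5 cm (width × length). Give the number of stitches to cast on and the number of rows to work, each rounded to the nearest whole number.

Cast on 30 stitches and work 305 rows.

Stitch gauge = 18/7.5 = 2.4 sts/cm; 12.5 × 2.4 = 30.00 → 30 sts.
Row gauge = 23/7.5 = 3.067 rows/cm; 99.5 × 3.067 = 305.13 → 305 rows.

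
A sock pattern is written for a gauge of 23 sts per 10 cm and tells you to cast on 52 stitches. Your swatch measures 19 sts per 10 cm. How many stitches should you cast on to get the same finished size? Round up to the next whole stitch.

Scale factor = 19 / 23 = 0.826.
52 × 19 / 23 = 42.96 sts.
→ 43 sts.

CO 43 sts.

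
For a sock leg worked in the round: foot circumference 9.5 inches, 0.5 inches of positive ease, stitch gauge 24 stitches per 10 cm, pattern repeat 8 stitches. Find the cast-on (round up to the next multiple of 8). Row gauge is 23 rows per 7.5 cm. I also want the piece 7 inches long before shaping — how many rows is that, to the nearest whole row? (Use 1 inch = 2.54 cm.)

Finished = 9.5 + 0.5 = 10 inches.
10 inches × 2.54 = 25.40 cm.
24/10 = 2.4 sts per cm; 25.40 × 2.4 = 60.96 sts.
Next multiple of 8 → 64.
7 inches = 17.78 cm; × 3.067 = 54.53 → 55 rows.

Cast on 64 stitches; work 55 rows.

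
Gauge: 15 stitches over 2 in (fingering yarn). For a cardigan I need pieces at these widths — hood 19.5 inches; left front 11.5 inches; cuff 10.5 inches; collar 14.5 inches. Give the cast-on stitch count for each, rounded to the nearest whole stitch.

Rate = 15/2 = 7.5 sts per in.
hood: 19.5 × 7.5 = 146.25 → 146.
left front: 11.5 × 7.5 = 86.25 → 86.
cuff: 10.5 × 7.5 = 78.75 → 79.
collar: 14.5 × 7.5 = 108.75 → 109.

hood 146; left front 86; cuff 79; collar 109.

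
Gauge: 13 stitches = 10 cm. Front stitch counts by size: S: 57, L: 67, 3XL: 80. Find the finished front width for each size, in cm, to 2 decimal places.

13/10 = 1.3 sts per cm.
S: 57 / 1.3 = 43.846 → 43.85 cm.
L: 67 / 1.3 = 51.538 → 51.54 cm.
3XL: 80 / 1.3 = 61.538 → 61.54 cm.

S 43.85 cm; L 51.54 cm; 3XL 61.54 cm.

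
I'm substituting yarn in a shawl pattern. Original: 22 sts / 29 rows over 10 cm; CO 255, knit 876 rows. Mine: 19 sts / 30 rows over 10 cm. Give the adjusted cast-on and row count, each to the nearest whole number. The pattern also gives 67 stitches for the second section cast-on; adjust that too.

Stitches: 255 × 19/22 = 220.23 → 220.
Rows: 876 × 30/29 = 906.21 → 906.
second section cast-on: 67 × 19/22 = 57.86 → 58.

Cast on 220 stitches; work 906 rows; second section cast-on 58 stitches.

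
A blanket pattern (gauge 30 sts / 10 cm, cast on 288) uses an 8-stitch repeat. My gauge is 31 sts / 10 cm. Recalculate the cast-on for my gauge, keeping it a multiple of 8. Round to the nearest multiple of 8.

288 × 31 / 30 = 297.60.
Nearest multiple of 8: 296.

296 stitches.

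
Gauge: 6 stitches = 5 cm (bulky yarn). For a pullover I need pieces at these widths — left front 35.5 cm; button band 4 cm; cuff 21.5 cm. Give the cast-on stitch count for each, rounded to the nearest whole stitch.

left front 43; button band 5; cuff 26.

Rate = 6/5 = 1.2 sts per cm.
left front: 35.5 × 1.2 = 42.60 → 43.
button band: 4 × 1.2 = 4.80 → 5.
cuff: 21.5 × 1.2 = 25.80 → 26.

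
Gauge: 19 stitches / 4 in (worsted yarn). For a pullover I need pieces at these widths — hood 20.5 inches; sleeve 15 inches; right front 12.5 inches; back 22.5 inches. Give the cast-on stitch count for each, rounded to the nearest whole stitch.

Rate = 19/4 = 4.75 sts per in.
hood: 20.5 × 4.75 = 97.38 → 97.
sleeve: 15 × 4.75 = 71.25 → 71.
right front: 12.5 × 4.75 = 59.38 → 59.
back: 22.5 × 4.75 = 106.88 → 107.

hood 97; sleeve 71; right front 59; back 107.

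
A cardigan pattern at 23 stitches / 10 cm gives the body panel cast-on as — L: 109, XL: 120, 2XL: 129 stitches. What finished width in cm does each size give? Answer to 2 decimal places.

L 47.39 cm; XL 52.17 cm; 2XL 56.09 cm.

23/10 = 2.3 sts per cm.
L: 109 / 2.3 = 47.391 → 47.39 cm.
XL: 120 / 2.3 = 52.174 → 52.17 cm.
2XL: 129 / 2.3 = 56.087 → 56.09 cm.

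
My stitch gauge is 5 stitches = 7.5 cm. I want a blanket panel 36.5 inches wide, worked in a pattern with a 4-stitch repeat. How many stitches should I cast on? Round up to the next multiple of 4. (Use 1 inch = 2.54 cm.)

64 stitches.

36.5 in = 36.5 × 2.54 = 92.71 cm.
5 / 7.5 = 0.667 sts/cm.
92.71 × 0.667 = 61.81 sts.
→ 64.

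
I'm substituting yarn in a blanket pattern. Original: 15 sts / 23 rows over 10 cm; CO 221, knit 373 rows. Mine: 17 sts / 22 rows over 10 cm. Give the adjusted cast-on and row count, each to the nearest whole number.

Stitches: 221 × 17/15 = 250.47 → 250.
Rows: 373 × 22/23 = 356.78 → 357.

Cast on 250 stitches; work 357 rows.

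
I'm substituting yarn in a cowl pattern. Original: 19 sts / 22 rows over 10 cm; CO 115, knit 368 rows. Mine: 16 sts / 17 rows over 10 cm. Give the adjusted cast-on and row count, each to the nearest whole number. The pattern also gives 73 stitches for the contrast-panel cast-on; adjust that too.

Cast on 97 stitches; work 284 rows; contrast-panel cast-on 61 stitches.

Stitches: 115 × 16/19 = 96.84 → 97.
Rows: 368 × 17/22 = 284.36 → 284.
contrast-panel cast-on: 73 × 16/19 = 61.47 → 61.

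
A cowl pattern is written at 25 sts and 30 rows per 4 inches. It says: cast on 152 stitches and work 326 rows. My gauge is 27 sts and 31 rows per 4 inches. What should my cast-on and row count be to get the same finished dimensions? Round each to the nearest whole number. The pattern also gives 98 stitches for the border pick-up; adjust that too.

Cast on 164 stitches; work 337 rows; border pick-up 106 stitches.

Stitches: 152 × 27/25 = 164.16 → 164.
Rows: 326 × 31/30 = 336.87 → 337.
border pick-up: 98 × 27/25 = 105.84 → 106.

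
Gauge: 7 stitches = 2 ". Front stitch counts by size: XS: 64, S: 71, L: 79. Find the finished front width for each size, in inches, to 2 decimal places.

7/2 = 3.5 sts per in.
XS: 64 / 3.5 = 18.286 → 18.29 in.
S: 71 / 3.5 = 20.286 → 20.29 in.
L: 79 / 3.5 = 22.571 → 22.57 in.

XS 18.29 inches; S 20.29 inches; L 22.57 inches.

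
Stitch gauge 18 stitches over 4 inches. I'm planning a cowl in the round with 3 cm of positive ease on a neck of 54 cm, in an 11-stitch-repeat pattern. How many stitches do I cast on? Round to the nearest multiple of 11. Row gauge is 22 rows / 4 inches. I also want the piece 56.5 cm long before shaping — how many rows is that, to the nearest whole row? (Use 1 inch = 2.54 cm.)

Finished = 54 + 3 = 57 cm.
57 cm × 1/2.54 = 22.44 inches.
18/4 = 4.5 sts per in; 22.44 × 4.5 = 100.98 sts.
Nearest multiple of 11 → 99.
56.5 cm = 22.24 inches; × 5.5 = 122.34 → 122 rows.

Cast on 99 stitches; work 122 rows.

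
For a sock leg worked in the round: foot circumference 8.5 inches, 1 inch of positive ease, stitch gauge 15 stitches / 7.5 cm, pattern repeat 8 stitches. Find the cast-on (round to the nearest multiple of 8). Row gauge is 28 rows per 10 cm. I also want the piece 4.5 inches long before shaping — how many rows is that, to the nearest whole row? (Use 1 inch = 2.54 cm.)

Cast on 48 stitches; work 32 rows.

Finished = 8.5 + 1 = 9.5 inches.
9.5 inches × 2.54 = 24.13 cm.
15/7.5 = 2 sts per cm; 24.13 × 2 = 48.26 sts.
Nearest multiple of 8 → 48.
4.5 inches = 11.43 cm; × 2.8 = 32.00 → 32 rows.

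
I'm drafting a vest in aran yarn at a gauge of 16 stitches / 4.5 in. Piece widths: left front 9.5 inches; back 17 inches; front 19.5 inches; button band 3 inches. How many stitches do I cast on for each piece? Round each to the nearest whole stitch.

Rate = 16/4.5 = 3.556 sts per in.
left front: 9.5 × 3.556 = 33.78 → 34.
back: 17 × 3.556 = 60.44 → 60.
front: 19.5 × 3.556 = 69.33 → 69.
button band: 3 × 3.556 = 10.67 → 11.

left front 34; back 60; front 69; button band 11.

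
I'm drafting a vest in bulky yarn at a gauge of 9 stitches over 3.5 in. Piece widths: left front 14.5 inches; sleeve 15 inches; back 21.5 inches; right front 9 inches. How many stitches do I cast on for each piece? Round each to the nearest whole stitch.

left front 37; sleeve 39; back 55; right front 23.

Rate = 9/3.5 = 2.571 sts per in.
left front: 14.5 × 2.571 = 37.29 → 37.
sleeve: 15 × 2.571 = 38.57 → 39.
back: 21.5 × 2.571 = 55.29 → 55.
right front: 9 × 2.571 = 23.14 → 23.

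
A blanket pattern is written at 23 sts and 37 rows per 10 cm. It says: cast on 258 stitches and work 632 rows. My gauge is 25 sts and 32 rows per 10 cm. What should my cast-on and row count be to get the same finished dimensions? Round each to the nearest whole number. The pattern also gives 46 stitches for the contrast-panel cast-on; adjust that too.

Cast on 280 stitches; work 547 rows; contrast-panel cast-on 50 stitches.

Stitches: 258 × 25/23 = 280.43 → 280.
Rows: 632 × 32/37 = 546.59 → 547.
contrast-panel cast-on: 46 × 25/23 = 50.00 → 50.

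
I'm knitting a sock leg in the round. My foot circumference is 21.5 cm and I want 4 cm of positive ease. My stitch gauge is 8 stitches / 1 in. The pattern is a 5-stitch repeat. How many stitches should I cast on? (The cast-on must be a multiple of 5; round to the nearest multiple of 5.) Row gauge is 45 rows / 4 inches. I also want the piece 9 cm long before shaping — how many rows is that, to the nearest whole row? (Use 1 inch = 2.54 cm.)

Cast on 80 stitches; work 40 rows.

Finished = 21.5 + 4 = 25.5 cm.
25.5 cm × 1/2.54 = 10.04 inches.
8/1 = 8 sts per in; 10.04 × 8 = 80.31 sts.
Nearest multiple of 5 → 80.
9 cm = 3.54 inches; × 11.25 = 39.86 → 40 rows.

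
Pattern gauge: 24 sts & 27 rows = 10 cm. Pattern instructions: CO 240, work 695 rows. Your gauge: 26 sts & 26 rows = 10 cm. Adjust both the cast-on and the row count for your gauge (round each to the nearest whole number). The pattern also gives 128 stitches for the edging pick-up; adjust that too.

Cast on 260 stitches; work 669 rows; edging pick-up 139 stitches.

Stitches: 240 × 26/24 = 260.00 → 260.
Rows: 695 × 26/27 = 669.26 → 669.
edging pick-up: 128 × 26/24 = 138.67 → 139.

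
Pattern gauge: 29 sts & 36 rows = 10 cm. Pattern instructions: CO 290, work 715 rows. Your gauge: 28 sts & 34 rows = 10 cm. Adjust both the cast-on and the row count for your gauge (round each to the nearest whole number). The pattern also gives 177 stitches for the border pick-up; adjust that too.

Stitches: 290 × 28/29 = 280.00 → 280.
Rows: 715 × 34/36 = 675.28 → 675.
border pick-up: 177 × 28/29 = 170.90 → 171.

Cast on 280 stitches; work 675 rows; border pick-up 171 stitches.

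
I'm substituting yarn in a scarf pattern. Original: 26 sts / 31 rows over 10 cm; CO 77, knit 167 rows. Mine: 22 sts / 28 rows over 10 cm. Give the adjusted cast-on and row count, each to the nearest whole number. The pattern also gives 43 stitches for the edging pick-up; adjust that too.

Cast on 65 stitches; work 151 rows; edging pick-up 36 stitches.

Stitches: 77 × 22/26 = 65.15 → 65.
Rows: 167 × 28/31 = 150.84 → 151.
edging pick-up: 43 × 22/26 = 36.38 → 36.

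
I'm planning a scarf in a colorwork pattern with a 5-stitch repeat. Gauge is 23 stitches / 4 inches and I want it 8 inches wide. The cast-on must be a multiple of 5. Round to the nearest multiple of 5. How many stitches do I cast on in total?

23 / 4 = 5.75 sts per inch.
8 × 5.75 = 46.00 sts.
Nearest multiple of 5: 45.

45 stitches.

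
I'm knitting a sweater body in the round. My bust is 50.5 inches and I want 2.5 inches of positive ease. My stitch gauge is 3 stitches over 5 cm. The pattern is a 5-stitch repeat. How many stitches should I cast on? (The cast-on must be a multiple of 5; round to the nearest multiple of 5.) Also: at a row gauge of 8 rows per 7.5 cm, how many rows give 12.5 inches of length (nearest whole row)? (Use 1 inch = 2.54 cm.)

Finished = 50.5 + 2.5 = 53 inches.
53 inches × 2.54 = 134.62 cm.
3/5 = 0.6 sts per cm; 134.62 × 0.6 = 80.77 sts.
Nearest multiple of 5 → 80.
12.5 inches = 31.75 cm; × 1.067 = 33.87 → 34 rows.

Cast on 80 stitches; work 34 rows.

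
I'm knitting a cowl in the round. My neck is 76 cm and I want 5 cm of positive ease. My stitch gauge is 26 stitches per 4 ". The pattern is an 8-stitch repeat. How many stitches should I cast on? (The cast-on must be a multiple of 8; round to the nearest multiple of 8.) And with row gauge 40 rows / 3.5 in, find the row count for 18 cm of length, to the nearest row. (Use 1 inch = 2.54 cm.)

Finished = 76 + 5 = 81 cm.
81 cm × 1/2.54 = 31.89 inches.
26/4 = 6.5 sts per in; 31.89 × 6.5 = 207.28 sts.
Nearest multiple of 8 → 208.
18 cm = 7.09 inches; × 11.429 = 80.99 → 81 rows.

Cast on 208 stitches; work 81 rows.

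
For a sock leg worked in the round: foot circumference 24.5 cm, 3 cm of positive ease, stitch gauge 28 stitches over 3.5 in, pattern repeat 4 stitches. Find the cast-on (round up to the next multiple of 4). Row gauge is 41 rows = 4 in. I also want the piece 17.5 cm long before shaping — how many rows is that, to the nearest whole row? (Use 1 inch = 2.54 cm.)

Finished = 24.5 + 3 = 27.5 cm.
27.5 cm × 1/2.54 = 10.83 inches.
28/3.5 = 8 sts per in; 10.83 × 8 = 86.61 sts.
Next multiple of 4 → 88.
17.5 cm = 6.89 inches; × 10.25 = 70.62 → 71 rows.

Cast on 88 stitches; work 71 rows.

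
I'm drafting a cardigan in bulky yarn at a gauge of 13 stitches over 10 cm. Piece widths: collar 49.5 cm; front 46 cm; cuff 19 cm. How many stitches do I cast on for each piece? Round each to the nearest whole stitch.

collar 64; front 60; cuff 25.

Rate = 13/10 = 1.3 sts per cm.
collar: 49.5 × 1.3 = 64.35 → 64.
front: 46 × 1.3 = 59.80 → 60.
cuff: 19 × 1.3 = 24.70 → 25.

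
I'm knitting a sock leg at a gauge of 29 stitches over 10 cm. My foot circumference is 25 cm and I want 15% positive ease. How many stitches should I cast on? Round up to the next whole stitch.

CO 84 sts.

Finished = 25 × 1.15 = 28.75 cm.
29 / 10 = 2.9 sts per cm.
28.75 × 2.9 = 83.38 sts.
→ 84 sts.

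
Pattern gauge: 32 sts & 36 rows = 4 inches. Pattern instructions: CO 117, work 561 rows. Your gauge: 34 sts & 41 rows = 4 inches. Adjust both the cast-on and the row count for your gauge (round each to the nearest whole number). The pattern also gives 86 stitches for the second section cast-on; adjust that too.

Stitches: 117 × 34/32 = 124.31 → 124.
Rows: 561 × 41/36 = 638.92 → 639.
second section cast-on: 86 × 34/32 = 91.38 → 91.

Cast on 124 stitches; work 639 rows; second section cast-on 91 stitches.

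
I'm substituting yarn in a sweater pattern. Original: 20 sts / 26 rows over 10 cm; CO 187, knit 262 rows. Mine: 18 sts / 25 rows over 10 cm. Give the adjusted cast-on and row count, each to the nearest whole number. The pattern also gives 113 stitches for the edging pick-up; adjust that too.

Cast on 168 stitches; work 252 rows; edging pick-up 102 stitches.

Stitches: 187 × 18/20 = 168.30 → 168.
Rows: 262 × 25/26 = 251.92 → 252.
edging pick-up: 113 × 18/20 = 101.70 → 102.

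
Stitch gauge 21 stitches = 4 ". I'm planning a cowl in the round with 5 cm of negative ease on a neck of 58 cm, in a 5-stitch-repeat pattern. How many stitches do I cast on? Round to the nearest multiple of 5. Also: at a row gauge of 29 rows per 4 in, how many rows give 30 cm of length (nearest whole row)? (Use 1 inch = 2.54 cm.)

Finished = 58 − 5 = 53 cm.
53 cm × 1/2.54 = 20.87 inches.
21/4 = 5.25 sts per in; 20.87 × 5.25 = 109.55 sts.
Nearest multiple of 5 → 110.
30 cm = 11.81 inches; × 7.25 = 85.63 → 86 rows.

Cast on 110 stitches; work 86 rows.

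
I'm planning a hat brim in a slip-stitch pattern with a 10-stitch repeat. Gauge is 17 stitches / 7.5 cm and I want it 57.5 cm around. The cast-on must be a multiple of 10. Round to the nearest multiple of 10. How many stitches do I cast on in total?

CO 130 sts.

17 / 7.5 = 2.267 sts per cm.
57.5 × 2.267 = 130.33 sts.
Nearest multiple of 10: 130.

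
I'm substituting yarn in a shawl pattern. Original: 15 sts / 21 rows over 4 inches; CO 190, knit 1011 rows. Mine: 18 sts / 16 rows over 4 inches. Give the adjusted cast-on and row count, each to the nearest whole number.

Cast on 228 stitches; work 770 rows.

Stitches: 190 × 18/15 = 228.00 → 228.
Rows: 1011 × 16/21 = 770.29 → 770.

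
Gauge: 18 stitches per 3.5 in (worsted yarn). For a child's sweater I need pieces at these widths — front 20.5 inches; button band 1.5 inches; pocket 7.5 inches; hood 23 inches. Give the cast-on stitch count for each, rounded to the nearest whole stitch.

front 105; button band 8; pocket 39; hood 118.

Rate = 18/3.5 = 5.143 sts per in.
front: 20.5 × 5.143 = 105.43 → 105.
button band: 1.5 × 5.143 = 7.71 → 8.
pocket: 7.5 × 5.143 = 38.57 → 39.
hood: 23 × 5.143 = 118.29 → 118.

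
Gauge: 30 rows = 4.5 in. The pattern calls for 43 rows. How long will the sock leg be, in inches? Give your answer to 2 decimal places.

30 rows / 4.5 inch = 6.667 rows per inch.
43 / 6.667 = 6.450 inches.

6.45 inches.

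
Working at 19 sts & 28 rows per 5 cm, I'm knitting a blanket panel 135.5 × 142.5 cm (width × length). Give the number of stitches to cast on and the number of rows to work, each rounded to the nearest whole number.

Cast on 515 stitches and work 798 rows.

Stitch gauge = 19/5 = 3.8 sts/cm; 135.5 × 3.8 = 514.90 → 515 sts.
Row gauge = 28/5 = 5.6 rows/cm; 142.5 × 5.6 = 798.00 → 798 rows.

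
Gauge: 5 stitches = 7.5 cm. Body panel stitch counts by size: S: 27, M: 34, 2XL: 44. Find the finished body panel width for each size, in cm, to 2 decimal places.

S 40.50 cm; M 51.00 cm; 2XL 66.00 cm.

5/7.5 = 0.667 sts per cm.
S: 27 / 0.667 = 40.500 → 40.50 cm.
M: 34 / 0.667 = 51.000 → 51.00 cm.
2XL: 44 / 0.667 = 66.000 → 66.00 cm.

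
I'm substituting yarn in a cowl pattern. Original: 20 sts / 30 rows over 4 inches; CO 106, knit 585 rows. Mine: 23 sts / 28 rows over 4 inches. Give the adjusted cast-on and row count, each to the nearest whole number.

Stitches: 106 × 23/20 = 121.90 → 122.
Rows: 585 × 28/30 = 546.00 → 546.

Cast on 122 stitches; work 546 rows.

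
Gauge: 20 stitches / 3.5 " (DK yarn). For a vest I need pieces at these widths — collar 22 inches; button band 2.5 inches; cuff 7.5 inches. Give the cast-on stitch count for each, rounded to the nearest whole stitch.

Rate = 20/3.5 = 5.714 sts per in.
collar: 22 × 5.714 = 125.71 → 126.
button band: 2.5 × 5.714 = 14.29 → 14.
cuff: 7.5 × 5.714 = 42.86 → 43.

collar 126; button band 14; cuff 43.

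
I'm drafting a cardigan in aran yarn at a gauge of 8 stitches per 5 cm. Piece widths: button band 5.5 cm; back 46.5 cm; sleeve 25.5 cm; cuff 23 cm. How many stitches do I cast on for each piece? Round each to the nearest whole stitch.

Rate = 8/5 = 1.6 sts per cm.
button band: 5.5 × 1.6 = 8.80 → 9.
back: 46.5 × 1.6 = 74.40 → 74.
sleeve: 25.5 × 1.6 = 40.80 → 41.
cuff: 23 × 1.6 = 36.80 → 37.

button band 9; back 74; sleeve 41; cuff 37.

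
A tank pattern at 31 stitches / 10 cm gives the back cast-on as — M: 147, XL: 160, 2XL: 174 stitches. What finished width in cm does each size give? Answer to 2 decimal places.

31/10 = 3.1 sts per cm.
M: 147 / 3.1 = 47.419 → 47.42 cm.
XL: 160 / 3.1 = 51.613 → 51.61 cm.
2XL: 174 / 3.1 = 56.129 → 56.13 cm.

M 47.42 cm; XL 51.61 cm; 2XL 56.13 cm.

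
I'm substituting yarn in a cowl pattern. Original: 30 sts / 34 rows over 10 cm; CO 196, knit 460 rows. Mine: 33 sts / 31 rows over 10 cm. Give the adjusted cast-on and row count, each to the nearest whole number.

Cast on 216 stitches; work 419 rows.

Stitches: 196 × 33/30 = 215.60 → 216.
Rows: 460 × 31/34 = 419.41 → 419.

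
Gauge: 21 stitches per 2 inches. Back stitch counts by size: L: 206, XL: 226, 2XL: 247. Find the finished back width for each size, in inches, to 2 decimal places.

L 19.62 inches; XL 21.52 inches; 2XL 23.52 inches.

21/2 = 10.5 sts per in.
L: 206 / 10.5 = 19.619 → 19.62 in.
XL: 226 / 10.5 = 21.524 → 21.52 in.
2XL: 247 / 10.5 = 23.524 → 23.52 in.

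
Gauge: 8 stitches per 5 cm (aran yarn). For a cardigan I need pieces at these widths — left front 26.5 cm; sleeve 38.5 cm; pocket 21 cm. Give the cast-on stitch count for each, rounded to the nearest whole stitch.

Rate = 8/5 = 1.6 sts per cm.
left front: 26.5 × 1.6 = 42.40 → 42.
sleeve: 38.5 × 1.6 = 61.60 → 62.
pocket: 21 × 1.6 = 33.60 → 34.

left front 42; sleeve 62; pocket 34.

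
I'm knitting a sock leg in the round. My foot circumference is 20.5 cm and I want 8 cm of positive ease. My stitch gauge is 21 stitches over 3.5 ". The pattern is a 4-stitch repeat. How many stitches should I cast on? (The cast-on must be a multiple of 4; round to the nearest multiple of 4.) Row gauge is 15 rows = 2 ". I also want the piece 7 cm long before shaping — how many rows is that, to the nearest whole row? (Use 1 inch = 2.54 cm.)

Finished = 20.5 + 8 = 28.5 cm.
28.5 cm × 1/2.54 = 11.22 inches.
21/3.5 = 6 sts per in; 11.22 × 6 = 67.32 sts.
Nearest multiple of 4 → 68.
7 cm = 2.76 inches; × 7.5 = 20.67 → 21 rows.

Cast on 68 stitches; work 21 rows.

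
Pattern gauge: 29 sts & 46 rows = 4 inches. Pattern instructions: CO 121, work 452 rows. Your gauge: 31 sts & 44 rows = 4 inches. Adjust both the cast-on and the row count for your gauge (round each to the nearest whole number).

Cast on 129 stitches; work 432 rows.

Stitches: 121 × 31/29 = 129.34 → 129.
Rows: 452 × 44/46 = 432.35 → 432.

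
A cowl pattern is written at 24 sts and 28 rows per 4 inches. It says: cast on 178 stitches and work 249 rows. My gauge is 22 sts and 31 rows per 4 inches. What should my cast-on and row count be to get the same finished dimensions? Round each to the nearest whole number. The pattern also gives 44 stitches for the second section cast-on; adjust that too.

Cast on 163 stitches; work 276 rows; second section cast-on 40 stitches.

Stitches: 178 × 22/24 = 163.17 → 163.
Rows: 249 × 31/28 = 275.68 → 276.
second section cast-on: 44 × 22/24 = 40.33 → 40.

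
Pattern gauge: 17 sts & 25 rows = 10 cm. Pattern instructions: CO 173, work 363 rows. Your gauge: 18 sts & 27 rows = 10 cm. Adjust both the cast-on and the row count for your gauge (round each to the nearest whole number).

Cast on 183 stitches; work 392 rows.

Stitches: 173 × 18/17 = 183.18 → 183.
Rows: 363 × 27/25 = 392.04 → 392.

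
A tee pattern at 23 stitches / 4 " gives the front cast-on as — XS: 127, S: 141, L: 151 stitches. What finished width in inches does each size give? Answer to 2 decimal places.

XS 22.09 inches; S 24.52 inches; L 26.26 inches.

23/4 = 5.75 sts per in.
XS: 127 / 5.75 = 22.087 → 22.09 in.
S: 141 / 5.75 = 24.522 → 24.52 in.
L: 151 / 5.75 = 26.261 → 26.26 in.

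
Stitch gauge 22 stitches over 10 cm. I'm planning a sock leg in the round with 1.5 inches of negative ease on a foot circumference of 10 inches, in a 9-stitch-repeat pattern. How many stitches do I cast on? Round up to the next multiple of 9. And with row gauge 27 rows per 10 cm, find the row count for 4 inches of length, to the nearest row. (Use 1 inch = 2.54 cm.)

Finished = 10 − 1.5 = 8.5 inches.
8.5 inches × 2.54 = 21.59 cm.
22/10 = 2.2 sts per cm; 21.59 × 2.2 = 47.50 sts.
Next multiple of 9 → 54.
4 inches = 10.16 cm; × 2.7 = 27.43 → 27 rows.

Cast on 54 stitches; work 27 rows.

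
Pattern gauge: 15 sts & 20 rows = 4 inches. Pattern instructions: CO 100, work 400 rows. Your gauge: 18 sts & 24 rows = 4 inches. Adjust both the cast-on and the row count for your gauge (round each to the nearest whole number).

Cast on 120 stitches; work 480 rows.

Stitches: 100 × 18/15 = 120.00 → 120.
Rows: 400 × 24/20 = 480.00 → 480.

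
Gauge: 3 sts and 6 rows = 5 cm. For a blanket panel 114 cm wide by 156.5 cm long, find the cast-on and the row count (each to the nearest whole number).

Stitch gauge = 3/5 = 0.6 sts/cm; 114 × 0.6 = 68.40 → 68 sts.
Row gauge = 6/5 = 1.2 rows/cm; 156.5 × 1.2 = 187.80 → 188 rows.

Cast on 68 stitches and work 188 rows.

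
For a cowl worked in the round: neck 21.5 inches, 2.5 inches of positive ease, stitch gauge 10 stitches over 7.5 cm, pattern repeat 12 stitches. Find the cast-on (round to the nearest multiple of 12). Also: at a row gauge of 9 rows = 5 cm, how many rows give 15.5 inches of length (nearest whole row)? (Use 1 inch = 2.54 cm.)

Cast on 84 stitches; work 71 rows.

Finished = 21.5 + 2.5 = 24 inches.
24 inches × 2.54 = 60.96 cm.
10/7.5 = 1.333 sts per cm; 60.96 × 1.333 = 81.28 sts.
Nearest multiple of 12 → 84.
15.5 inches = 39.37 cm; × 1.8 = 70.87 → 71 rows.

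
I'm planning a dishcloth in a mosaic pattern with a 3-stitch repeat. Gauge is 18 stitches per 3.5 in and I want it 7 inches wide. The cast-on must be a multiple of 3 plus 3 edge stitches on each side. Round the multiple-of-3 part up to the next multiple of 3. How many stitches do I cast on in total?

18 / 3.5 = 5.143 sts per inch.
7 × 5.143 = 36.00 sts.
Less 6 edge sts → 30.00 for the repeat.
Next multiple of 3: 30.
Add back 6 edge sts → 36.

CO 36 sts.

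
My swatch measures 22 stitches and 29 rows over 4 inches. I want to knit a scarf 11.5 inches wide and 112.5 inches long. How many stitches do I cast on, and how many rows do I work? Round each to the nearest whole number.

Cast on 63 stitches and work 816 rows.

Stitch gauge = 22/4 = 5.5 sts/in; 11.5 × 5.5 = 63.25 → 63 sts.
Row gauge = 29/4 = 7.25 rows/in; 112.5 × 7.25 = 815.62 → 816 rows.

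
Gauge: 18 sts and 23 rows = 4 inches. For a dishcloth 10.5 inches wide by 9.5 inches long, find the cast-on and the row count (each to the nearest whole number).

Cast on 47 stitches and work 55 rows.

Stitch gauge = 18/4 = 4.5 sts/in; 10.5 × 4.5 = 47.25 → 47 sts.
Row gauge = 23/4 = 5.75 rows/in; 9.5 × 5.75 = 54.62 → 55 rows.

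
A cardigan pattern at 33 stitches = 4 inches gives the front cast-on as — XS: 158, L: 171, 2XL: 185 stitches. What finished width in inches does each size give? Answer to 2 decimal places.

XS 19.15 inches; L 20.73 inches; 2XL 22.42 inches.

33/4 = 8.25 sts per in.
XS: 158 / 8.25 = 19.152 → 19.15 in.
L: 171 / 8.25 = 20.727 → 20.73 in.
2XL: 185 / 8.25 = 22.424 → 22.42 in.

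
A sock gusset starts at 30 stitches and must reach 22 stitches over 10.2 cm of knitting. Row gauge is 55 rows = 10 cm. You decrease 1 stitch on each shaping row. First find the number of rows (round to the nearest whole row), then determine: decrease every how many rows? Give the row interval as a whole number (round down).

Decrease every 7th row.

Rows = 10.2 × 5.5 = 56.1 → 56 rows.
Stitches to remove: 8 → 8 shaping rows (at 1 st each).
56 / 8 = 7.00 → every 7 rows.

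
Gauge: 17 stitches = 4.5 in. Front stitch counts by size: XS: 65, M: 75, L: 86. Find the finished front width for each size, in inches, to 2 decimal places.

17/4.5 = 3.778 sts per in.
XS: 65 / 3.778 = 17.206 → 17.21 in.
M: 75 / 3.778 = 19.853 → 19.85 in.
L: 86 / 3.778 = 22.765 → 22.76 in.

XS 17.21 inches; M 19.85 inches; L 22.76 inches.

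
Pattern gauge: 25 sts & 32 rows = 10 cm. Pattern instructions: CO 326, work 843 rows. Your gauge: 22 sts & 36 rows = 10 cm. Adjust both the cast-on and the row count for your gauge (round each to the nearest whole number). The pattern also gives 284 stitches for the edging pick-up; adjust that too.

Stitches: 326 × 22/25 = 286.88 → 287.
Rows: 843 × 36/32 = 948.38 → 948.
edging pick-up: 284 × 22/25 = 249.92 → 250.

Cast on 287 stitches; work 948 rows; edging pick-up 250 stitches.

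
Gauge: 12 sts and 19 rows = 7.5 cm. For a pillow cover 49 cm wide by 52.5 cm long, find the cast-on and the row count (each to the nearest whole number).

Stitch gauge = 12/7.5 = 1.6 sts/cm; 49 × 1.6 = 78.40 → 78 sts.
Row gauge = 19/7.5 = 2.533 rows/cm; 52.5 × 2.533 = 133.00 → 133 rows.

Cast on 78 stitches and work 133 rows.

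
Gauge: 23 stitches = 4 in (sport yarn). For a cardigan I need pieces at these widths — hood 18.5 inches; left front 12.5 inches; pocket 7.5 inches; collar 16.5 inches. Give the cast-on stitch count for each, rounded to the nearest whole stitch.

Rate = 23/4 = 5.75 sts per in.
hood: 18.5 × 5.75 = 106.38 → 106.
left front: 12.5 × 5.75 = 71.88 → 72.
pocket: 7.5 × 5.75 = 43.12 → 43.
collar: 16.5 × 5.75 = 94.88 → 95.

hood 106; left front 72; pocket 43; collar 95.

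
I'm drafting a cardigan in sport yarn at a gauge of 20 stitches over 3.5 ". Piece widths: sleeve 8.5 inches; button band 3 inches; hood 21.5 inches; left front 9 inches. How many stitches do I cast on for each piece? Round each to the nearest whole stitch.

Rate = 20/3.5 = 5.714 sts per in.
sleeve: 8.5 × 5.714 = 48.57 → 49.
button band: 3 × 5.714 = 17.14 → 17.
hood: 21.5 × 5.714 = 122.86 → 123.
left front: 9 × 5.714 = 51.43 → 51.

sleeve 49; button band 17; hood 123; left front 51.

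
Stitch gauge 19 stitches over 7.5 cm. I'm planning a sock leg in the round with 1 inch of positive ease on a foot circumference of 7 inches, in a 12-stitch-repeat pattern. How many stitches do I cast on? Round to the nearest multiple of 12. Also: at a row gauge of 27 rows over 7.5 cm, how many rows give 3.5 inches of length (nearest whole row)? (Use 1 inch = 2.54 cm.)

Cast on 48 stitches; work 32 rows.

Finished = 7 + 1 = 8 inches.
8 inches × 2.54 = 20.32 cm.
19/7.5 = 2.533 sts per cm; 20.32 × 2.533 = 51.48 sts.
Nearest multiple of 12 → 48.
3.5 inches = 8.89 cm; × 3.6 = 32.00 → 32 rows.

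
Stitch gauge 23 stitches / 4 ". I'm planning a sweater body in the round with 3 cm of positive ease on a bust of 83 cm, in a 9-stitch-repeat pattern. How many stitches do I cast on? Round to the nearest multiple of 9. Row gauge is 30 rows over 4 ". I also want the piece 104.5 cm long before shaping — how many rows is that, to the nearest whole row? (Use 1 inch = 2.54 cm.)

Cast on 198 stitches; work 309 rows.

Finished = 83 + 3 = 86 cm.
86 cm × 1/2.54 = 33.86 inches.
23/4 = 5.75 sts per in; 33.86 × 5.75 = 194.69 sts.
Nearest multiple of 9 → 198.
104.5 cm = 41.14 inches; × 7.5 = 308.56 → 309 rows.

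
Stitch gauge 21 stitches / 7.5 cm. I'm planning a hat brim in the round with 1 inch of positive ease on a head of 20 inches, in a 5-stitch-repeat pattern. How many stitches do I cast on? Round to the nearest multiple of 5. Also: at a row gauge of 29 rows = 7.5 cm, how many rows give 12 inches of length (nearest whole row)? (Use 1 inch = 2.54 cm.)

Cast on 150 stitches; work 118 rows.

Finished = 20 + 1 = 21 inches.
21 inches × 2.54 = 53.34 cm.
21/7.5 = 2.8 sts per cm; 53.34 × 2.8 = 149.35 sts.
Nearest multiple of 5 → 150.
12 inches = 30.48 cm; × 3.867 = 117.86 → 118 rows.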